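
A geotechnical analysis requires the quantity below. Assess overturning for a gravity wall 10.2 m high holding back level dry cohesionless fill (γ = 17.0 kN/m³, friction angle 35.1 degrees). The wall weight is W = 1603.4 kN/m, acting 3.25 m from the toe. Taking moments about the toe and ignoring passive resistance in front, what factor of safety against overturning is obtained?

6.42

K_a = tan²(45° − 35.1°/2) = 0.2698.
P_a = ½K_aγH² = 0.5×0.2698×17.0×10.2² = 238.6 kN/m, acting at H/3 = 3.400 m above the base.
Overturning moment M_o = P_a × H/3 = 238.6 × 3.400 = 811.3.
Resisting moment M_r = W × 3.25 = 1603.4 × 3.25 = 5211.
FS_overturning = M_r/M_o = 5211/811.3 = 6.423.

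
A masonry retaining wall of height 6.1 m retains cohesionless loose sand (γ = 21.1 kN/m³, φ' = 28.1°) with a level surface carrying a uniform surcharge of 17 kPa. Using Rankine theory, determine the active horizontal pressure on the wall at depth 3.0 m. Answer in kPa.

K_a = (1 − sin φ)/(1 + sin φ) = 0.3596.
σ_v = γz + q = 21.1 × 3.0 + 17 = 80.30 kPa.
σ_h = K_a σ_v = 0.3596 × 80.30 = 28.88 kPa.

28.9 kPa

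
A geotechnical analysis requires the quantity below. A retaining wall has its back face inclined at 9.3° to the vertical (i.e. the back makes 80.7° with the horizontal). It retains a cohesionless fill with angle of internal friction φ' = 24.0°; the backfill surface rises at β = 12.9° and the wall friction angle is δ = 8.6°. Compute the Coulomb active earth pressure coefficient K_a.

0.570

K_a = sin²(α+φ) / [sin²α · sin(α−δ) · (1 + √{sin(φ+δ)sin(φ−β) / (sin(α−δ)sin(α+β))})²].
With α = 80.7°, φ = 24.0°, δ = 8.6°, β = 12.9°: K_a = 0.5703.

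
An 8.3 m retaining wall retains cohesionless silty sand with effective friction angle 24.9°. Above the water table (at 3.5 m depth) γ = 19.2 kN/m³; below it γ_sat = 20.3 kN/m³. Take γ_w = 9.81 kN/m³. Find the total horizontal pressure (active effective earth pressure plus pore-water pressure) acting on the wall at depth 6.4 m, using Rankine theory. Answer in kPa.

K_a = (1 − sin φ)/(1 + sin φ) = 0.4074.
γ' = 20.3 − 9.81 = 10.49 kN/m³.
Effective vertical stress at 6.4 m: σ'_v = 19.2×3.5 + 10.49×2.90 = 97.62 kPa.
σ'_h = K_a σ'_v = 0.4074 × 97.62 = 39.77 kPa; u = γ_w × 2.90 = 28.45 kPa.
Total σ_h = 39.77 + 28.45 = 68.22 kPa.

68.2 kPa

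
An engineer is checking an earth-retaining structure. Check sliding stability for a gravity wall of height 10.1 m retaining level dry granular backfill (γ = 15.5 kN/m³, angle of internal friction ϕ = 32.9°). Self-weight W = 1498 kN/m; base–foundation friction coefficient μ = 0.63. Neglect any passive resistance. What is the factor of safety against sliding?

4.03

K_a = tan²(45° − 32.9°/2) = 0.2960.
P_a = ½K_aγH² = 0.5×0.2960×15.5×10.1² = 234.0 kN/m, acting at H/3 = 3.367 m above the base.
FS_sliding = μW / P_a = 0.63×1498 / 234.0 = 4.032.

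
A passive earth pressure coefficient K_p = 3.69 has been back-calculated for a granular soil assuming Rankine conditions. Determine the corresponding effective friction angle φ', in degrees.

K_p = (1+sin φ)/(1−sin φ) ⇒ sin φ = (K_p − 1)/(K_p + 1) = 0.5736.
φ = arcsin(0.5736) = 35.00°.

35.0°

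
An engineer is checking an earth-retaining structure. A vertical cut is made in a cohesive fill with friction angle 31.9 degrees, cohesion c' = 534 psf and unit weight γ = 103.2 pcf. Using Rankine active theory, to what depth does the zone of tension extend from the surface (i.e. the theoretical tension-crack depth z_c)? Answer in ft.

18.6 ft

K_a = tan²(45° − 31.9°/2) = 0.3085; √K_a = 0.5555.
The active pressure is zero where K_a γ z = 2c√K_a, so z_c = 2c/(γ√K_a) = 2×534/(103.2×0.5555) = 18.63 ft.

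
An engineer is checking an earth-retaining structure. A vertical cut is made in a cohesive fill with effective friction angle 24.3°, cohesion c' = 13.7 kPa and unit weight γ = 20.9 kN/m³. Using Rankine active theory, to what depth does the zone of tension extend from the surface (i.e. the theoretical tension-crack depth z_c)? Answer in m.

2.03 m

K_a = tan²(45° − 24.3°/2) = 0.4169; √K_a = 0.6457.
The active pressure is zero where K_a γ z = 2c√K_a, so z_c = 2c/(γ√K_a) = 2×13.7/(20.9×0.6457) = 2.030 m.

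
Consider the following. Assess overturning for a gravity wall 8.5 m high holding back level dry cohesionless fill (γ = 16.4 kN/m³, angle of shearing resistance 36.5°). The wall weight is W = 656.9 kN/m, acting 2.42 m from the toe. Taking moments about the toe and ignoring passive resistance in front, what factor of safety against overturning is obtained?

K_a = tan²(45° − 36.5°/2) = 0.2541.
P_a = ½K_aγH² = 0.5×0.2541×16.4×8.5² = 150.5 kN/m, acting at H/3 = 2.833 m above the base.
Overturning moment M_o = P_a × H/3 = 150.5 × 2.833 = 426.5.
Resisting moment M_r = W × 2.42 = 656.9 × 2.42 = 1590.
FS_overturning = M_r/M_o = 1590/426.5 = 3.728.

3.73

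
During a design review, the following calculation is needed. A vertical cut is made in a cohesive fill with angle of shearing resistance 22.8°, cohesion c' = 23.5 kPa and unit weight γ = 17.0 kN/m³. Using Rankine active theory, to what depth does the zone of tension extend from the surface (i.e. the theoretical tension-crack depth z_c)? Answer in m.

K_a = tan²(45° − 22.8°/2) = 0.4414; √K_a = 0.6644.
The active pressure is zero where K_a γ z = 2c√K_a, so z_c = 2c/(γ√K_a) = 2×23.5/(17.0×0.6644) = 4.161 m.

4.16 m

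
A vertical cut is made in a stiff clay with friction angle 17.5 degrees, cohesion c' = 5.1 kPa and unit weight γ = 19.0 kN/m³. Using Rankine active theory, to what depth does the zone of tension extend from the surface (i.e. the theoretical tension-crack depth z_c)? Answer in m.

K_a = tan²(45° − 17.5°/2) = 0.5376; √K_a = 0.7332.
The active pressure is zero where K_a γ z = 2c√K_a, so z_c = 2c/(γ√K_a) = 2×5.1/(19.0×0.7332) = 0.7322 m.

0.732 m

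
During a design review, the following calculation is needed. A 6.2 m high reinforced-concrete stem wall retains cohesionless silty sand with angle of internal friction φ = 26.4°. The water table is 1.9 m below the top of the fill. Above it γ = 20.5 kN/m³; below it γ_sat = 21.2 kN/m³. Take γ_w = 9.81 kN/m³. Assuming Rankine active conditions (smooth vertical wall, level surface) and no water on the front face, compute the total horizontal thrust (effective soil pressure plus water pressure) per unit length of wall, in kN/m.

K_a = tan²(45° − φ/2) = 0.3844.
γ' = 21.2 − 9.81 = 11.39 kN/m³. Depth below WT = 4.3 m.
σ'_h at WT = K_a γ d_w = 14.97 kPa; at base = 14.97 + K_a γ' × 4.3 = 33.80 kPa.
P₁ (0–1.9 m) = ½×14.97×1.9 = 14.22. P₂ (1.9–6.2 m) = ½(14.97+33.80)×4.3 = 104.9.
P_w = ½ γ_w h₂² = 0.5×9.81×4.3² = 90.69. Total = 14.22+104.9+90.69 = 209.8 kN/m.

210 kN/m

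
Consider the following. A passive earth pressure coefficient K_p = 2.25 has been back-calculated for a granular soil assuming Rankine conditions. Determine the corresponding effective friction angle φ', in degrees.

22.6°

K_p = (1+sin φ)/(1−sin φ) ⇒ sin φ = (K_p − 1)/(K_p + 1) = 0.3846.
φ = arcsin(0.3846) = 22.62°.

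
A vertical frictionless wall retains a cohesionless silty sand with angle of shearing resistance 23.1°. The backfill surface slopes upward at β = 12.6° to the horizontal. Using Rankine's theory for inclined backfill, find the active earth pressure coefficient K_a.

0.487

K_a = cos β · (cos β − √(cos²β − cos²φ)) / (cos β + √(cos²β − cos²φ)).
cos β = 0.9759, cos φ = 0.9198, √(cos²β − cos²φ) = 0.3261.
K_a = 0.9759 × (0.9759 − 0.3261)/(0.9759 + 0.3261) = 0.4871.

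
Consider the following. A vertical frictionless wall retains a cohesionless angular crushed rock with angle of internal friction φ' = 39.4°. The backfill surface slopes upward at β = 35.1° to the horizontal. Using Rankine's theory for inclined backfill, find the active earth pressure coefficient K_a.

0.414

K_a = cos β · (cos β − √(cos²β − cos²φ)) / (cos β + √(cos²β − cos²φ)).
cos β = 0.8181, cos φ = 0.7727, √(cos²β − cos²φ) = 0.2688.
K_a = 0.8181 × (0.8181 − 0.2688)/(0.8181 + 0.2688) = 0.4135.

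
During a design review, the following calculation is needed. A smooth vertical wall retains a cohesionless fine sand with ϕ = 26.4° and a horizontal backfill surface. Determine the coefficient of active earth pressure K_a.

K_a = tan²(45° − φ/2) = tan²(31.80°) = 0.3844.

0.384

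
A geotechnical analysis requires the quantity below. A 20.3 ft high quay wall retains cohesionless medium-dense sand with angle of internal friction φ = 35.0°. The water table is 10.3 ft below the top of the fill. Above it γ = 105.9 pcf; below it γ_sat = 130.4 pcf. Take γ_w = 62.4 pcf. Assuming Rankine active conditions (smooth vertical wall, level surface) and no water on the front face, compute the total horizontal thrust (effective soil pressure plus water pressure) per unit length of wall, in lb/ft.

8520 lb/ft

K_a = tan²(45° − φ/2) = 0.2710.
γ' = 130.4 − 62.4 = 68.00 pcf. Depth below WT = 10.0 ft.
σ'_h at WT = K_a γ d_w = 295.6 psf; at base = 295.6 + K_a γ' × 10.0 = 479.9 psf.
P₁ (0–10.3 ft) = ½×295.6×10.3 = 1522. P₂ (10.3–20.3 ft) = ½(295.6+479.9)×10.0 = 3877.
P_w = ½ γ_w h₂² = 0.5×62.4×10.0² = 3120. Total = 1522+3877+3120 = 8520 lb/ft.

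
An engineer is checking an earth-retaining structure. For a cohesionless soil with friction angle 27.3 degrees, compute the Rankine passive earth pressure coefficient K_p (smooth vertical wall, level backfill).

K_p = (1 + sin φ)/(1 − sin φ) = tan²(45° + 27.3°/2) = 2.694.

2.69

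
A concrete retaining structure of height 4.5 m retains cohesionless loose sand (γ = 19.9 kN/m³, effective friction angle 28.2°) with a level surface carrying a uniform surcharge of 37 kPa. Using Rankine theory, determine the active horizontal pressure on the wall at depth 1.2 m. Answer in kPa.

21.8 kPa

K_a = (1 − sin φ)/(1 + sin φ) = 0.3582.
σ_v = γz + q = 19.9 × 1.2 + 37 = 60.88 kPa.
σ_h = K_a σ_v = 0.3582 × 60.88 = 21.81 kPa.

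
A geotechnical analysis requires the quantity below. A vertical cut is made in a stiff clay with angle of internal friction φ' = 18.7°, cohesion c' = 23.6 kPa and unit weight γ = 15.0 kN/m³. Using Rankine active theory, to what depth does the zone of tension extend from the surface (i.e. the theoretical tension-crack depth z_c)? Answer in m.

4.39 m

K_a = tan²(45° − 18.7°/2) = 0.5144; √K_a = 0.7173.
The active pressure is zero where K_a γ z = 2c√K_a, so z_c = 2c/(γ√K_a) = 2×23.6/(15.0×0.7173) = 4.387 m.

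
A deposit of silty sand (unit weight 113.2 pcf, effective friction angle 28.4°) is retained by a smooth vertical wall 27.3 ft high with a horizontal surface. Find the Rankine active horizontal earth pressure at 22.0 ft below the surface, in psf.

K_a = (1 − sin φ)/(1 + sin φ) = 0.3554.
σ_h = K_a γ z = 0.3554 × 113.2 × 22.0 = 885.0 psf.

885 psf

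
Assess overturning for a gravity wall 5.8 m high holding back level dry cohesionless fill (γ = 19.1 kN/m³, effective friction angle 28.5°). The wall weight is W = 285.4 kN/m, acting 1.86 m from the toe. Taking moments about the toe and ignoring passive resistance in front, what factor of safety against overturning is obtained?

K_a = tan²(45° − 28.5°/2) = 0.3540.
P_a = ½K_aγH² = 0.5×0.3540×19.1×5.8² = 113.7 kN/m, acting at H/3 = 1.933 m above the base.
Overturning moment M_o = P_a × H/3 = 113.7 × 1.933 = 219.8.
Resisting moment M_r = W × 1.86 = 285.4 × 1.86 = 530.8.
FS_overturning = M_r/M_o = 530.8/219.8 = 2.415.

2.41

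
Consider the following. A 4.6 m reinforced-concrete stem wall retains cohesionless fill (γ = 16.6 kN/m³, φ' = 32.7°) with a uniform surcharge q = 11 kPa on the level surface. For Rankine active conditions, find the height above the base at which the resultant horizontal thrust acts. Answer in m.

1.70 m

K_a = 0.2985.
Triangular part P₁ = ½K_aγH² = 52.42 at H/3 = 1.533 m; rectangular part P₂ = K_a q H = 15.10 at H/2 = 2.300 m.
ȳ = (P₁·1.533 + P₂·2.300)/(P₁+P₂) = 1.705 m.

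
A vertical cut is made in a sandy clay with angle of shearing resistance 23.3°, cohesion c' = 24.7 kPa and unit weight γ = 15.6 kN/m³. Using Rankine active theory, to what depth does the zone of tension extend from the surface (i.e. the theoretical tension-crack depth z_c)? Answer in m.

4.81 m

K_a = tan²(45° − 23.3°/2) = 0.4331; √K_a = 0.6581.
The active pressure is zero where K_a γ z = 2c√K_a, so z_c = 2c/(γ√K_a) = 2×24.7/(15.6×0.6581) = 4.812 m.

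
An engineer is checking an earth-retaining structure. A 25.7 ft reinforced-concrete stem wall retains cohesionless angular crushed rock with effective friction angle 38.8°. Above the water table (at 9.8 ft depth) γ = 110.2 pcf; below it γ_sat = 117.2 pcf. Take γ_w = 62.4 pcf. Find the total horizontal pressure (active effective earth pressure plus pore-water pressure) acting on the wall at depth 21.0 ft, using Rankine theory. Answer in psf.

K_a = (1 − sin φ)/(1 + sin φ) = 0.2296.
γ' = 117.2 − 62.4 = 54.80 pcf.
Effective vertical stress at 21.0 ft: σ'_v = 110.2×9.8 + 54.80×11.2 = 1694 psf.
σ'_h = K_a σ'_v = 0.2296 × 1694 = 388.8 psf; u = γ_w × 11.2 = 698.9 psf.
Total σ_h = 388.8 + 698.9 = 1088 psf.

1090 psf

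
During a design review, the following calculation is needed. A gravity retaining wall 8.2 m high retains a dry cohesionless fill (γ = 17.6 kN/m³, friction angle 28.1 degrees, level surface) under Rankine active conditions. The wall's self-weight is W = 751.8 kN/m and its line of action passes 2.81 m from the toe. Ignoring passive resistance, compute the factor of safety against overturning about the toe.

K_a = tan²(45° − 28.1°/2) = 0.3596.
P_a = ½K_aγH² = 0.5×0.3596×17.6×8.2² = 212.8 kN/m, acting at H/3 = 2.733 m above the base.
Overturning moment M_o = P_a × H/3 = 212.8 × 2.733 = 581.6.
Resisting moment M_r = W × 2.81 = 751.8 × 2.81 = 2113.
FS_overturning = M_r/M_o = 2113/581.6 = 3.632.

3.63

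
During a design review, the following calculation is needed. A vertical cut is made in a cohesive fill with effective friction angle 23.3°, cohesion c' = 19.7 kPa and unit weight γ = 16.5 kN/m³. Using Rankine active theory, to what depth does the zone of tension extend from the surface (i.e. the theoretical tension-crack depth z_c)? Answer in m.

3.63 m

K_a = tan²(45° − 23.3°/2) = 0.4331; √K_a = 0.6581.
The active pressure is zero where K_a γ z = 2c√K_a, so z_c = 2c/(γ√K_a) = 2×19.7/(16.5×0.6581) = 3.628 m.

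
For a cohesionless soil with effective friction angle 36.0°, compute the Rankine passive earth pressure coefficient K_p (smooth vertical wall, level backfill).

3.85

K_p = (1 + sin φ)/(1 − sin φ) = tan²(45° + 36.0°/2) = 3.852.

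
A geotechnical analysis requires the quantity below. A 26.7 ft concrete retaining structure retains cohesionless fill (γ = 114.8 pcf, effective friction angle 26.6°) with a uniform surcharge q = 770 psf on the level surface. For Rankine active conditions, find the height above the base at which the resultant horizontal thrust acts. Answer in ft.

K_a = 0.3814.
Triangular part P₁ = ½K_aγH² = 15610 at H/3 = 8.900 ft; rectangular part P₂ = K_a q H = 7842 at H/2 = 13.35 ft.
ȳ = (P₁·8.900 + P₂·13.35)/(P₁+P₂) = 10.39 ft.

10.4 ft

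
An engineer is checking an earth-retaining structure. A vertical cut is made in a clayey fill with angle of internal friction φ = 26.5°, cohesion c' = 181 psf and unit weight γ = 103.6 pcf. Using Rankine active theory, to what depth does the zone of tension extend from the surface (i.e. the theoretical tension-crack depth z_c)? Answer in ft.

5.65 ft

K_a = tan²(45° − 26.5°/2) = 0.3829; √K_a = 0.6188.
The active pressure is zero where K_a γ z = 2c√K_a, so z_c = 2c/(γ√K_a) = 2×181/(103.6×0.6188) = 5.647 ft.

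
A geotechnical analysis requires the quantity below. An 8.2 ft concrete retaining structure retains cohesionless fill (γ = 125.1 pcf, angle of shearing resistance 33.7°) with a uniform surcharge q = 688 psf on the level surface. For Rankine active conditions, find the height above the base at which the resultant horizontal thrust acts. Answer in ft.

3.52 ft

K_a = 0.2863.
Triangular part P₁ = ½K_aγH² = 1204 at H/3 = 2.733 ft; rectangular part P₂ = K_a q H = 1615 at H/2 = 4.100 ft.
ȳ = (P₁·2.733 + P₂·4.100)/(P₁+P₂) = 3.516 ft.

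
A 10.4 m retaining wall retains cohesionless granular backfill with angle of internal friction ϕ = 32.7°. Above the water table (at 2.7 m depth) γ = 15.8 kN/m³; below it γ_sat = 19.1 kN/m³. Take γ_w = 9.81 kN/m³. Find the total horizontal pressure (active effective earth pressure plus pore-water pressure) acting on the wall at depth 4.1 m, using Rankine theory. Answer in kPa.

30.4 kPa

K_a = (1 − sin φ)/(1 + sin φ) = 0.2985.
γ' = 19.1 − 9.81 = 9.290 kN/m³.
Effective vertical stress at 4.1 m: σ'_v = 15.8×2.7 + 9.290×1.40 = 55.67 kPa.
σ'_h = K_a σ'_v = 0.2985 × 55.67 = 16.62 kPa; u = γ_w × 1.40 = 13.73 kPa.
Total σ_h = 16.62 + 13.73 = 30.35 kPa.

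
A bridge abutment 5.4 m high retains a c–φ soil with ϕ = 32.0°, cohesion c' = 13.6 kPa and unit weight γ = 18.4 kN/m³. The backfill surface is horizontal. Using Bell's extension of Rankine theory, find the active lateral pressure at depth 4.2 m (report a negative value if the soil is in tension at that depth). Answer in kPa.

8.67 kPa

K_a = (1 − sin φ)/(1 + sin φ) = 0.3073.
σ_a = K_a γ z − 2c√K_a = 0.3073×18.4×4.2 − 2×13.6×0.5543 = 8.668 kPa.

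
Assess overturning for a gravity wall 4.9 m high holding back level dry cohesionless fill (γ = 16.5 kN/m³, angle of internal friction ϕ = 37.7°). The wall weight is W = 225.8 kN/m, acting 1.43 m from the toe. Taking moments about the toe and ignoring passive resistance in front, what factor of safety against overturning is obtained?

K_a = tan²(45° − 37.7°/2) = 0.2411.
P_a = ½K_aγH² = 0.5×0.2411×16.5×4.9² = 47.75 kN/m, acting at H/3 = 1.633 m above the base.
Overturning moment M_o = P_a × H/3 = 47.75 × 1.633 = 77.99.
Resisting moment M_r = W × 1.43 = 225.8 × 1.43 = 322.9.
FS_overturning = M_r/M_o = 322.9/77.99 = 4.140.

4.14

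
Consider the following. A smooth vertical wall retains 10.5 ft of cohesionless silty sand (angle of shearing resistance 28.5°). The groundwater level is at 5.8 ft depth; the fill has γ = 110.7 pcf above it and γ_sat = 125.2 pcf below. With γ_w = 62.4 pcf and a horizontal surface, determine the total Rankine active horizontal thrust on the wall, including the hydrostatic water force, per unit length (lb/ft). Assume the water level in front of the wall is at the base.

K_a = tan²(45° − φ/2) = 0.3540.
γ' = 125.2 − 62.4 = 62.80 pcf. Depth below WT = 4.7 ft.
σ'_h at WT = K_a γ d_w = 227.3 psf; at base = 227.3 + K_a γ' × 4.7 = 331.7 psf.
P₁ (0–5.8 ft) = ½×227.3×5.8 = 659.0. P₂ (5.8–10.5 ft) = ½(227.3+331.7)×4.7 = 1314.
P_w = ½ γ_w h₂² = 0.5×62.4×4.7² = 689.2. Total = 659.0+1314+689.2 = 2662 lb/ft.

2660 lb/ft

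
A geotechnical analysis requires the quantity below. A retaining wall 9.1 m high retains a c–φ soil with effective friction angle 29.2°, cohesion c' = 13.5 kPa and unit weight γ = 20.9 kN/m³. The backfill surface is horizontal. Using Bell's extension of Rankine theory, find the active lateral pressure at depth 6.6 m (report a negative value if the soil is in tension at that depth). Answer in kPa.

31.6 kPa

K_a = (1 − sin φ)/(1 + sin φ) = 0.3442.
σ_a = K_a γ z − 2c√K_a = 0.3442×20.9×6.6 − 2×13.5×0.5867 = 31.64 kPa.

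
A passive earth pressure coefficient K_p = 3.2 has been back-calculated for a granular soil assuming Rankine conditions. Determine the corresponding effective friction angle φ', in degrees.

K_p = (1+sin φ)/(1−sin φ) ⇒ sin φ = (K_p − 1)/(K_p + 1) = 0.5238.
φ = arcsin(0.5238) = 31.59°.

31.6°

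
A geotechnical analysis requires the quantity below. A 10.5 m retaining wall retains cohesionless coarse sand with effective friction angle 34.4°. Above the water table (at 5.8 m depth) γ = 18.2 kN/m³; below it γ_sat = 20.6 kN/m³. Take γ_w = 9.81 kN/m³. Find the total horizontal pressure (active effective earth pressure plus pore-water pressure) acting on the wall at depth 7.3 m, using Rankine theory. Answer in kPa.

48.6 kPa

K_a = (1 − sin φ)/(1 + sin φ) = 0.2780.
γ' = 20.6 − 9.81 = 10.79 kN/m³.
Effective vertical stress at 7.3 m: σ'_v = 18.2×5.8 + 10.79×1.50 = 121.7 kPa.
σ'_h = K_a σ'_v = 0.2780 × 121.7 = 33.84 kPa; u = γ_w × 1.50 = 14.71 kPa.
Total σ_h = 33.84 + 14.71 = 48.56 kPa.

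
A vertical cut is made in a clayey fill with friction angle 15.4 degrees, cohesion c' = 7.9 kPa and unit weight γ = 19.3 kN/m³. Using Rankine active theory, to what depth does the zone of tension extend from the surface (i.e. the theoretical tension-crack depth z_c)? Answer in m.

1.07 m

K_a = tan²(45° − 15.4°/2) = 0.5803; √K_a = 0.7618.
The active pressure is zero where K_a γ z = 2c√K_a, so z_c = 2c/(γ√K_a) = 2×7.9/(19.3×0.7618) = 1.075 m.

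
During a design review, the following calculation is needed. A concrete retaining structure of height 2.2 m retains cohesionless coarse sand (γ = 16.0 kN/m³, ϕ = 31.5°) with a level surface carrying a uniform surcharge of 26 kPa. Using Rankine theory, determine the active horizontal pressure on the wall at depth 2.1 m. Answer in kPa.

K_a = (1 − sin φ)/(1 + sin φ) = 0.3136.
σ_v = γz + q = 16.0 × 2.1 + 26 = 59.60 kPa.
σ_h = K_a σ_v = 0.3136 × 59.60 = 18.69 kPa.

18.7 kPa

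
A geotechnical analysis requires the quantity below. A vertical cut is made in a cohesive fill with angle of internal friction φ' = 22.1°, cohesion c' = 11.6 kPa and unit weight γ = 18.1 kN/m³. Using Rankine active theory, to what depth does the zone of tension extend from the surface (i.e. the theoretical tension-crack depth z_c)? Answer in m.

1.90 m

K_a = tan²(45° − 22.1°/2) = 0.4533; √K_a = 0.6732.
The active pressure is zero where K_a γ z = 2c√K_a, so z_c = 2c/(γ√K_a) = 2×11.6/(18.1×0.6732) = 1.904 m.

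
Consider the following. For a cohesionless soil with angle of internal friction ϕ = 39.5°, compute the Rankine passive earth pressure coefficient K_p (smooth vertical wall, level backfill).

K_p = (1 + sin φ)/(1 − sin φ) = tan²(45° + 39.5°/2) = 4.496.

4.50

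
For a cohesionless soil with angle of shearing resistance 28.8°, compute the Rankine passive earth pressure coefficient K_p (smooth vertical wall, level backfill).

2.86

K_p = (1 + sin φ)/(1 − sin φ) = tan²(45° + 28.8°/2) = 2.859.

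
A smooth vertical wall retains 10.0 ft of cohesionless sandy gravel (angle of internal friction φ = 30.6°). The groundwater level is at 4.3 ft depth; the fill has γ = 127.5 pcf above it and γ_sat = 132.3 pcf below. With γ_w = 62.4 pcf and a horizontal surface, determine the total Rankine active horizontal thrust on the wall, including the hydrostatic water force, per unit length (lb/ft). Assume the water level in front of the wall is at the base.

K_a = tan²(45° − φ/2) = 0.3253.
γ' = 132.3 − 62.4 = 69.90 pcf. Depth below WT = 5.7 ft.
σ'_h at WT = K_a γ d_w = 178.4 psf; at base = 178.4 + K_a γ' × 5.7 = 308.0 psf.
P₁ (0–4.3 ft) = ½×178.4×4.3 = 383.5. P₂ (4.3–10.0 ft) = ½(178.4+308.0)×5.7 = 1386.
P_w = ½ γ_w h₂² = 0.5×62.4×5.7² = 1014. Total = 383.5+1386+1014 = 2783 lb/ft.

2780 lb/ft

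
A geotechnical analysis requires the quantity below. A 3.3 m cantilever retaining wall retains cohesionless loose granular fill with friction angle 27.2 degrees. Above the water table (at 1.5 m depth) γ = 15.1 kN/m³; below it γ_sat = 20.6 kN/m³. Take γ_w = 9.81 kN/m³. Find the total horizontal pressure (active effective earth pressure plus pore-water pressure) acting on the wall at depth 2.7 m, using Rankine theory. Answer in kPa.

K_a = (1 − sin φ)/(1 + sin φ) = 0.3726.
γ' = 20.6 − 9.81 = 10.79 kN/m³.
Effective vertical stress at 2.7 m: σ'_v = 15.1×1.5 + 10.79×1.20 = 35.60 kPa.
σ'_h = K_a σ'_v = 0.3726 × 35.60 = 13.26 kPa; u = γ_w × 1.20 = 11.77 kPa.
Total σ_h = 13.26 + 11.77 = 25.04 kPa.

25.0 kPa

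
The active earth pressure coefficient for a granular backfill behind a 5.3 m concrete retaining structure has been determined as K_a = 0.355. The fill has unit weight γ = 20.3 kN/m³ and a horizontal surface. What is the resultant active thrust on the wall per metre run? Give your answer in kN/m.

101 kN/m

P = ½ K_a γ H² = 0.5 × 0.355 × 20.3 × 5.3² = 101.2 kN/m.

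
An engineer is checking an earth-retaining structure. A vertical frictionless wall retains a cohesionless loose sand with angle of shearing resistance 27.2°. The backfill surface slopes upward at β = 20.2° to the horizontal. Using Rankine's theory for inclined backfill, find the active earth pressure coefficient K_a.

K_a = cos β · (cos β − √(cos²β − cos²φ)) / (cos β + √(cos²β − cos²φ)).
cos β = 0.9385, cos φ = 0.8894, √(cos²β − cos²φ) = 0.2995.
K_a = 0.9385 × (0.9385 − 0.2995)/(0.9385 + 0.2995) = 0.4844.

0.484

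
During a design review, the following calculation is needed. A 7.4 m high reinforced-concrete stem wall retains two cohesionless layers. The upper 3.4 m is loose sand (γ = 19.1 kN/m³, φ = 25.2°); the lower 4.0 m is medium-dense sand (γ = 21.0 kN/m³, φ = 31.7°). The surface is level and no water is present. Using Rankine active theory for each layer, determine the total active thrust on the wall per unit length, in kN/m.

K_a1 = tan²(45°−25.2°/2) = 0.4027; K_a2 = tan²(45°−31.7°/2) = 0.3111.
Layer 1: σ at base = K_a1 γ₁ h₁ = 26.15 kPa; P₁ = ½×26.15×3.4 = 44.46.
Layer 2: σ_v at top = γ₁h₁ = 64.94; σ_h top = K_a2×64.94 = 20.20; σ_h base = K_a2×(64.94+21.0×4.0) = 46.33.
P₂ = ½(20.20+46.33)×4.0 = 133.1. Total P_a = 44.46+133.1 = 177.5 kN/m.

178 kN/m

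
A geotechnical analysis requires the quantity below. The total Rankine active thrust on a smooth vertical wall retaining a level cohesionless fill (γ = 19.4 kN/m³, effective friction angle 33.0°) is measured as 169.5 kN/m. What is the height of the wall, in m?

7.70 m

K_a = 0.2948. P_a = ½ K_a γ H² ⇒ H = √(2P_a/(K_a γ)).
H = √(2×169.5/(0.2948×19.4)) = 7.699 m.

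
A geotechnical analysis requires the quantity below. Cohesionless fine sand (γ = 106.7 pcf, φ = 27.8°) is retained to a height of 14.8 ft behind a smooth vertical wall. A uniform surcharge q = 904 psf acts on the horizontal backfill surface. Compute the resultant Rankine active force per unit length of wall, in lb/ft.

9120 lb/ft

K_a = tan²(45° − φ/2) = 0.3639.
Soil triangle: ½ K_a γ H² = 0.5×0.3639×106.7×14.8² = 4252 lb/ft.
Surcharge rectangle: K_a q H = 0.3639×904×14.8 = 4869 lb/ft.
Total = 4252 + 4869 = 9121 lb/ft.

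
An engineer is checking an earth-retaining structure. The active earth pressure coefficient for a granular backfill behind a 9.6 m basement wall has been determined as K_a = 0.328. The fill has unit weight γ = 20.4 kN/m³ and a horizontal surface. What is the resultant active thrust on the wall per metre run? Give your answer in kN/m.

308 kN/m

P = ½ K_a γ H² = 0.5 × 0.328 × 20.4 × 9.6² = 308.3 kN/m.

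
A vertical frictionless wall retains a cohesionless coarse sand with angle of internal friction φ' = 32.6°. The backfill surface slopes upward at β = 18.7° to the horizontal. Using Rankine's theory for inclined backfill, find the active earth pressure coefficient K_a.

0.353

K_a = cos β · (cos β − √(cos²β − cos²φ)) / (cos β + √(cos²β − cos²φ)).
cos β = 0.9472, cos φ = 0.8425, √(cos²β − cos²φ) = 0.4330.
K_a = 0.9472 × (0.9472 − 0.4330)/(0.9472 + 0.4330) = 0.3529.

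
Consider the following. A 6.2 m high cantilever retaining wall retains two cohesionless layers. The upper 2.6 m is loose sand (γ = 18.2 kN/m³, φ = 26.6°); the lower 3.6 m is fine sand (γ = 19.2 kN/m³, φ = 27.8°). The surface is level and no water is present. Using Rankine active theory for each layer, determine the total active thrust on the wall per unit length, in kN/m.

K_a1 = tan²(45°−26.6°/2) = 0.3814; K_a2 = tan²(45°−27.8°/2) = 0.3639.
Layer 1: σ at base = K_a1 γ₁ h₁ = 18.05 kPa; P₁ = ½×18.05×2.6 = 23.46.
Layer 2: σ_v at top = γ₁h₁ = 47.32; σ_h top = K_a2×47.32 = 17.22; σ_h base = K_a2×(47.32+19.2×3.6) = 42.37.
P₂ = ½(17.22+42.37)×3.6 = 107.3. Total P_a = 23.46+107.3 = 130.7 kN/m.

131 kN/m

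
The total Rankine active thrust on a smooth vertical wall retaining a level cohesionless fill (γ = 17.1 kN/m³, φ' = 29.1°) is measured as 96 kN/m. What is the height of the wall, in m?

5.70 m

K_a = 0.3456. P_a = ½ K_a γ H² ⇒ H = √(2P_a/(K_a γ)).
H = √(2×96/(0.3456×17.1)) = 5.700 m.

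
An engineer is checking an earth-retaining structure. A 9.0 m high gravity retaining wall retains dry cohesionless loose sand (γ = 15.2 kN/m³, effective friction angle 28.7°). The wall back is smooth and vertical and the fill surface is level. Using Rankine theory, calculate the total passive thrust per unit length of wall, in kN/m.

1750 kN/m

K_p = tan²(45° + φ/2) = 2.848.
P_p = ½ K_p γ H² = 0.5 × 2.848 × 15.2 × 9.0² = 1753 kN/m.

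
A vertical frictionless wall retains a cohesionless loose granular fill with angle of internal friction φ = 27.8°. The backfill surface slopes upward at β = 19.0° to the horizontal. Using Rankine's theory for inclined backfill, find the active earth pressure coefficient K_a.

K_a = cos β · (cos β − √(cos²β − cos²φ)) / (cos β + √(cos²β − cos²φ)).
cos β = 0.9455, cos φ = 0.8846, √(cos²β − cos²φ) = 0.3339.
K_a = 0.9455 × (0.9455 − 0.3339)/(0.9455 + 0.3339) = 0.4519.

0.452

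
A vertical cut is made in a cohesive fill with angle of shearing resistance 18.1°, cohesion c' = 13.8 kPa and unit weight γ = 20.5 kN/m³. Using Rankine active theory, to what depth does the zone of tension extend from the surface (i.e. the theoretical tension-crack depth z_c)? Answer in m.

K_a = tan²(45° − 18.1°/2) = 0.5259; √K_a = 0.7252.
The active pressure is zero where K_a γ z = 2c√K_a, so z_c = 2c/(γ√K_a) = 2×13.8/(20.5×0.7252) = 1.856 m.

1.86 m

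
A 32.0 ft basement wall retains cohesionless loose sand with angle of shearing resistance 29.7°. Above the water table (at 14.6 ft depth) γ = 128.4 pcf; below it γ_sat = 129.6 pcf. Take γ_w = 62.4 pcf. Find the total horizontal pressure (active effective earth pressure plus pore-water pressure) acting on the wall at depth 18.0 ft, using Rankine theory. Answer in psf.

K_a = (1 − sin φ)/(1 + sin φ) = 0.3374.
γ' = 129.6 − 62.4 = 67.20 pcf.
Effective vertical stress at 18.0 ft: σ'_v = 128.4×14.6 + 67.20×3.40 = 2103 psf.
σ'_h = K_a σ'_v = 0.3374 × 2103 = 709.6 psf; u = γ_w × 3.40 = 212.2 psf.
Total σ_h = 709.6 + 212.2 = 921.7 psf.

922 psf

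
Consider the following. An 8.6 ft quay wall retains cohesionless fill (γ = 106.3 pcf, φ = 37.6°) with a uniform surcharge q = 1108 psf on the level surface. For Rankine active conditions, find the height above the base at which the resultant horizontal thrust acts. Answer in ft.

3.88 ft

K_a = 0.2421.
Triangular part P₁ = ½K_aγH² = 951.8 at H/3 = 2.867 ft; rectangular part P₂ = K_a q H = 2307 at H/2 = 4.300 ft.
ȳ = (P₁·2.867 + P₂·4.300)/(P₁+P₂) = 3.881 ft.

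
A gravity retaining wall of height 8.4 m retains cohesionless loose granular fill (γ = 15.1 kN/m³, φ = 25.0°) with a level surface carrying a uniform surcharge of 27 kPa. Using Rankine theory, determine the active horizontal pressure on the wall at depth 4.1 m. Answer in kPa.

36.1 kPa

K_a = (1 − sin φ)/(1 + sin φ) = 0.4059.
σ_v = γz + q = 15.1 × 4.1 + 27 = 88.91 kPa.
σ_h = K_a σ_v = 0.4059 × 88.91 = 36.08 kPa.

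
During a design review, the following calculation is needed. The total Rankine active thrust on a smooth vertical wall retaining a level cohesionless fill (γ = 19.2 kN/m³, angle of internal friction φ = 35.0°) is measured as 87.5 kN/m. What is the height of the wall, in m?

5.80 m

K_a = 0.2710. P_a = ½ K_a γ H² ⇒ H = √(2P_a/(K_a γ)).
H = √(2×87.5/(0.2710×19.2)) = 5.800 m.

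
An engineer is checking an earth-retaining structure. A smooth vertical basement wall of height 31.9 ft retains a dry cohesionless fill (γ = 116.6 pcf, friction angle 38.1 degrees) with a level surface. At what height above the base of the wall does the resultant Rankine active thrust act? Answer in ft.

K_a = 0.2368.
The pressure distribution is triangular, so the resultant acts at H/3 above the base = 31.9/3 = 10.63 ft.

10.6 ft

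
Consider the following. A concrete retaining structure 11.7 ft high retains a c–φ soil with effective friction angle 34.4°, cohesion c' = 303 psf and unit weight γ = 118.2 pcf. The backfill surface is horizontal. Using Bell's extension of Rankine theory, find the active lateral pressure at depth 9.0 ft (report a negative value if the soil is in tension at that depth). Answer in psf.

-23.8 psf

K_a = (1 − sin φ)/(1 + sin φ) = 0.2780.
σ_a = K_a γ z − 2c√K_a = 0.2780×118.2×9.0 − 2×303×0.5272 = -23.79 psf.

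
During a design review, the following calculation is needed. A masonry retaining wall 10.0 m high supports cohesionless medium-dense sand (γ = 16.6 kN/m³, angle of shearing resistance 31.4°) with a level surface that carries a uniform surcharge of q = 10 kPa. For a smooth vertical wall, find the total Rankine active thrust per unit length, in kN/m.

293 kN/m

K_a = tan²(45° − φ/2) = 0.3149.
Soil triangle: ½ K_a γ H² = 0.5×0.3149×16.6×10.0² = 261.4 kN/m.
Surcharge rectangle: K_a q H = 0.3149×10×10.0 = 31.49 kN/m.
Total = 261.4 + 31.49 = 292.9 kN/m.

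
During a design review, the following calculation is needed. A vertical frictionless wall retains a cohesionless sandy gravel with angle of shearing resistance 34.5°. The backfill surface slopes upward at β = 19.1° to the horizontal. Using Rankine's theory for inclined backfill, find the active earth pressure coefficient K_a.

0.324

K_a = cos β · (cos β − √(cos²β − cos²φ)) / (cos β + √(cos²β − cos²φ)).
cos β = 0.9449, cos φ = 0.8241, √(cos²β − cos²φ) = 0.4623.
K_a = 0.9449 × (0.9449 − 0.4623)/(0.9449 + 0.4623) = 0.3241.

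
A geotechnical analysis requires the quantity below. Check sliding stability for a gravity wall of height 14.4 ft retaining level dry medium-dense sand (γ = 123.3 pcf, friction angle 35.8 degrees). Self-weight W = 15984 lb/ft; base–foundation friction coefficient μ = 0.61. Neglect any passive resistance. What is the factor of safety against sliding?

2.91

K_a = tan²(45° − 35.8°/2) = 0.2619.
P_a = ½K_aγH² = 0.5×0.2619×123.3×14.4² = 3348 lb/ft, acting at H/3 = 4.800 ft above the base.
FS_sliding = μW / P_a = 0.61×15984 / 3348 = 2.913.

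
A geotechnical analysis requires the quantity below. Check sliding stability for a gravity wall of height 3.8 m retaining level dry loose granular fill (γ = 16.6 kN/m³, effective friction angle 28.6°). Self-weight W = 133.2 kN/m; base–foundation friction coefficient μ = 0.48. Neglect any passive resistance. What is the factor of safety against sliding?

K_a = tan²(45° − 28.6°/2) = 0.3525.
P_a = ½K_aγH² = 0.5×0.3525×16.6×3.8² = 42.25 kN/m, acting at H/3 = 1.267 m above the base.
FS_sliding = μW / P_a = 0.48×133.2 / 42.25 = 1.513.

1.51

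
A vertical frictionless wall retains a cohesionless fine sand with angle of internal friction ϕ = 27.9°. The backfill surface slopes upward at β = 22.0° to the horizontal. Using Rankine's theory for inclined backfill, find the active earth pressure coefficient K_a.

0.497

K_a = cos β · (cos β − √(cos²β − cos²φ)) / (cos β + √(cos²β − cos²φ)).
cos β = 0.9272, cos φ = 0.8838, √(cos²β − cos²φ) = 0.2804.
K_a = 0.9272 × (0.9272 − 0.2804)/(0.9272 + 0.2804) = 0.4966.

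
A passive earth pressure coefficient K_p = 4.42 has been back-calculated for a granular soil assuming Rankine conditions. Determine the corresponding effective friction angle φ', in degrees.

K_p = (1+sin φ)/(1−sin φ) ⇒ sin φ = (K_p − 1)/(K_p + 1) = 0.6310.
φ = arcsin(0.6310) = 39.12°.

39.1°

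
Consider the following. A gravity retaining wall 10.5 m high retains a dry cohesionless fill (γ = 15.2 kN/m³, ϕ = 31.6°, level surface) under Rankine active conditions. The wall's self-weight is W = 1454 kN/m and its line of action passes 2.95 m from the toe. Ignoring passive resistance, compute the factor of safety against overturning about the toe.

4.68

K_a = tan²(45° − 31.6°/2) = 0.3123.
P_a = ½K_aγH² = 0.5×0.3123×15.2×10.5² = 261.7 kN/m, acting at H/3 = 3.500 m above the base.
Overturning moment M_o = P_a × H/3 = 261.7 × 3.500 = 916.0.
Resisting moment M_r = W × 2.95 = 1454 × 2.95 = 4289.
FS_overturning = M_r/M_o = 4289/916.0 = 4.683.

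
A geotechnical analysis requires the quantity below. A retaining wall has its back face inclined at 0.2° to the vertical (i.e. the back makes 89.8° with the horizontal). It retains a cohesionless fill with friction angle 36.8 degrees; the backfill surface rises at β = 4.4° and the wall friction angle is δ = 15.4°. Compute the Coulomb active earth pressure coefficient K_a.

K_a = sin²(α+φ) / [sin²α · sin(α−δ) · (1 + √{sin(φ+δ)sin(φ−β) / (sin(α−δ)sin(α+β))})²].
With α = 89.8°, φ = 36.8°, δ = 15.4°, β = 4.4°: K_a = 0.2417.

0.242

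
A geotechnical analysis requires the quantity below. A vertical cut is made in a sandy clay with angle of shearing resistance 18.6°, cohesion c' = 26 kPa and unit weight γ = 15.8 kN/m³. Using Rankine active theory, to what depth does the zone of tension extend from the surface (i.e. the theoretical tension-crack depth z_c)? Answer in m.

4.58 m

K_a = tan²(45° − 18.6°/2) = 0.5163; √K_a = 0.7186.
The active pressure is zero where K_a γ z = 2c√K_a, so z_c = 2c/(γ√K_a) = 2×26/(15.8×0.7186) = 4.580 m.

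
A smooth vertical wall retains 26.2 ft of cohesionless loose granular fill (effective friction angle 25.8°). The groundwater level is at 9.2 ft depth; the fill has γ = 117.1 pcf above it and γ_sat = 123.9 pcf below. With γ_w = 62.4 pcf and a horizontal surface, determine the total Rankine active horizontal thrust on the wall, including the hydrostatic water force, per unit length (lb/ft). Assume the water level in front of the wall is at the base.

K_a = tan²(45° − φ/2) = 0.3935.
γ' = 123.9 − 62.4 = 61.50 pcf. Depth below WT = 17.0 ft.
σ'_h at WT = K_a γ d_w = 423.9 psf; at base = 423.9 + K_a γ' × 17.0 = 835.3 psf.
P₁ (0–9.2 ft) = ½×423.9×9.2 = 1950. P₂ (9.2–26.2 ft) = ½(423.9+835.3)×17.0 = 10700.
P_w = ½ γ_w h₂² = 0.5×62.4×17.0² = 9017. Total = 1950+10700+9017 = 21670 lb/ft.

21700 lb/ft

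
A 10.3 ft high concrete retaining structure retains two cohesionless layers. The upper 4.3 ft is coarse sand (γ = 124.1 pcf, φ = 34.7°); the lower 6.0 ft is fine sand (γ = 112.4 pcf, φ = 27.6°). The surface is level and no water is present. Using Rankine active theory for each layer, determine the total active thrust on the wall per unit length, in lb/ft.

K_a1 = tan²(45°−34.7°/2) = 0.2745; K_a2 = tan²(45°−27.6°/2) = 0.3668.
Layer 1: σ at base = K_a1 γ₁ h₁ = 146.5 psf; P₁ = ½×146.5×4.3 = 314.9.
Layer 2: σ_v at top = γ₁h₁ = 533.6; σ_h top = K_a2×533.6 = 195.7; σ_h base = K_a2×(533.6+112.4×6.0) = 443.1.
P₂ = ½(195.7+443.1)×6.0 = 1916. Total P_a = 314.9+1916 = 2231 lb/ft.

2230 lb/ft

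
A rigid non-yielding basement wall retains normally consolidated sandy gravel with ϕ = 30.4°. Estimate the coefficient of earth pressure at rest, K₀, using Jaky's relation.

K₀ = 1 − sin φ' = 1 − sin 30.4° = 0.4940.

0.494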